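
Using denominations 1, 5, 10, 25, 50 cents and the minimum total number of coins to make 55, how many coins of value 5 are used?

1

55 = 1×50 + 1×5
Count of 5: 1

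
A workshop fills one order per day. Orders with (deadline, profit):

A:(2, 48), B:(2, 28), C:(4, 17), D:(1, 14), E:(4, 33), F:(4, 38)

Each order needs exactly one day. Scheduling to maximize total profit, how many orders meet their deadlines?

Profit order: A=48 F=38 E=33 B=28 C=17 D=14
Assign: A→slot 2, F→slot 4, E→slot 3, B→slot 1, C skipped, D skipped.
Slots: [1:B] [2:A] [3:E] [4:F]
4 of 6 scheduled.

4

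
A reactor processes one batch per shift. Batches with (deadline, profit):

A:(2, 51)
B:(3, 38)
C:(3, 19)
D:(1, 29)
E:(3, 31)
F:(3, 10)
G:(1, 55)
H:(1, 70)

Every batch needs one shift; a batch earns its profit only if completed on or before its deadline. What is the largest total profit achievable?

159

Take jobs in profit order; each goes to the latest open slot no later than its deadline.
Profit order: H=70 G=55 A=51 B=38 E=31 D=29 C=19 F=10
Assign: H→slot 1, G skipped, A→slot 2, B→slot 3, E skipped, D skipped, C skipped, F skipped.
Slots: [1:H] [2:A] [3:B]
Profit = 70 + 51 + 38 = 159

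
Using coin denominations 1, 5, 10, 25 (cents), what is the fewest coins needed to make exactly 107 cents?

Use the largest denomination that fits, subtract, and repeat.
107 − 4×25→7 − 1×5→2 − 2×1→0
Total coins = 4 + 1 + 2 = 7

7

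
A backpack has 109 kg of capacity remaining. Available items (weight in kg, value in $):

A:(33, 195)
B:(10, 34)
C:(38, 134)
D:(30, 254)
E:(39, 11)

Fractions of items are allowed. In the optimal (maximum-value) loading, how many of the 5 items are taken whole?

3

Order: D (254/30=8.47) > A (195/33=5.91) > C (134/38=3.53) > B (34/10=3.40) > E (11/39=0.28)
Fill: take D (30 @ 254) → take A (33 @ 195) → take C (38 @ 134) → take 8/10 of B → 27.20; 109/109 used.
3 item(s) taken whole; one partial (take 8/10 of B).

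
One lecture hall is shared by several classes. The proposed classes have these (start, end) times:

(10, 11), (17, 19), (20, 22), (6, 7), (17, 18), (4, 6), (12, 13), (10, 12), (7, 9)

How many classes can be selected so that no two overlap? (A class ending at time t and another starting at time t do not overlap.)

7

Sort by end time and greedily take each interval whose start is ≥ the last chosen end.
Sorted by end: (4,6)  (6,7)  (7,9)  (10,11)  (10,12)  (12,13)  (17,18)  (17,19)  (20,22)
take (4,6); take (6,7); take (7,9); take (10,11); skip (10,12); take (12,13); take (17,18); skip (17,19); take (20,22).
Selected 7 classes.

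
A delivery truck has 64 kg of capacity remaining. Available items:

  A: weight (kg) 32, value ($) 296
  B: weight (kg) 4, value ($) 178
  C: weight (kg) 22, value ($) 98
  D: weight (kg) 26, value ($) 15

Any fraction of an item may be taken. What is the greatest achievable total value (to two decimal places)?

575.46

Sort by value per unit weight and fill in that order.
Ratios (sorted): B 44.50, A 9.25, C 4.45, D 0.58
take B (4 @ 178); take A (32 @ 296); take C (22 @ 98); take 6/26 of D → 3.46. Capacity used 64/64.
Total value = 575.46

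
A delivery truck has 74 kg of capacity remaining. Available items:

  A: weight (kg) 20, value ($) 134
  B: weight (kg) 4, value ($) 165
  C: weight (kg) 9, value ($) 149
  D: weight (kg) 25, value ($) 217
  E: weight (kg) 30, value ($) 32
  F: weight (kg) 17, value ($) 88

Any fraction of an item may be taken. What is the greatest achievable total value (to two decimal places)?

Greedy by value/weight ratio, highest first.
Ratios (sorted): B 41.25, C 16.56, D 8.68, A 6.70, F 5.18, E 1.07
take B (4 @ 165); take C (9 @ 149); take D (25 @ 217); take A (20 @ 134); take 16/17 of F → 82.82. Capacity used 74/74.
Total value = 747.82

747.82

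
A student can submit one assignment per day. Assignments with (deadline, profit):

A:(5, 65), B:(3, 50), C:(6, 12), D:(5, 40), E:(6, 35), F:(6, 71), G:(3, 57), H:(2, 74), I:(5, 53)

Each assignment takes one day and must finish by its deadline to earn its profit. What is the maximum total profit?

370

Profit order: H=74 F=71 A=65 G=57 I=53 B=50 D=40 E=35 C=12
Assign: H→slot 2, F→slot 6, A→slot 5, G→slot 3, I→slot 4, B→slot 1, D skipped, E skipped, C skipped.
Slots: [1:B] [2:H] [3:G] [4:I] [5:A] [6:F]
Profit = 50 + 74 + 57 + 53 + 65 + 71 = 370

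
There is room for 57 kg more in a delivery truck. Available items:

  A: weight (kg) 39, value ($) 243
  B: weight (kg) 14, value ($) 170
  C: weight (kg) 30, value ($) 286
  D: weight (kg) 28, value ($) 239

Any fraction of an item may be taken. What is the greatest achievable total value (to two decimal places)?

566.96

Sort by value per unit weight and fill in that order.
Order: B (170/14=12.14) > C (286/30=9.53) > D (239/28=8.54) > A (243/39=6.23)
Fill: take B (14 @ 170) → take C (30 @ 286) → take 13/28 of D → 110.96; 57/57 used.
Total value = 566.96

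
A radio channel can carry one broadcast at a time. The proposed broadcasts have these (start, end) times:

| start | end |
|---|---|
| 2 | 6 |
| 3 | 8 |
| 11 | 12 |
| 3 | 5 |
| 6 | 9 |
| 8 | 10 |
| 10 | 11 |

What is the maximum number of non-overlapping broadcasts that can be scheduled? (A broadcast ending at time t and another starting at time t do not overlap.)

Sort by end time and greedily take each interval whose start is ≥ the last chosen end.
Sorted by end: (3,5)  (2,6)  (3,8)  (6,9)  (8,10)  (10,11)  (11,12)
take (3,5); skip (3,8); take (6,9); skip (8,10); take (10,11); take (11,12).
Selected 4 broadcasts.

4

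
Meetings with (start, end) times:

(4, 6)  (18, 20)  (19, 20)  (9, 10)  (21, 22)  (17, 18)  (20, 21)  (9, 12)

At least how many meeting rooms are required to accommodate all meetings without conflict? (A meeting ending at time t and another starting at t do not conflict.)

2

Count concurrent intervals with a sweep; the peak is the room count.
starts: [4, 9, 9, 17, 18, 19, 20, 21]
ends:   [6, 10, 12, 18, 20, 20, 21, 22]
s4→1 e6→0 s9→1 s9→2  — peak 2.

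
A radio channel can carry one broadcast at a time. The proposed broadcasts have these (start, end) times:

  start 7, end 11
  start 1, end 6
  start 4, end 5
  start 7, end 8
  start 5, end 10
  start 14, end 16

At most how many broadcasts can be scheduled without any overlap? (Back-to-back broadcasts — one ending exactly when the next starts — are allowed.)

3

Sort by end time and greedily take each interval whose start is ≥ the last chosen end.
Sorted by end: (4,5)  (1,6)  (7,8)  (5,10)  (7,11)  (14,16)
take (4,5); skip (1,6); take (7,8); skip (5,10); skip (7,11); take (14,16).
Selected 3 broadcasts.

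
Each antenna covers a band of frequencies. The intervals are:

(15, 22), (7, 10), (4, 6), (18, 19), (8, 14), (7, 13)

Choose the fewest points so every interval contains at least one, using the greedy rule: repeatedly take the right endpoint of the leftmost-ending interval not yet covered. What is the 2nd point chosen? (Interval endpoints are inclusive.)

Sorted: [4,6] [7,10] [7,13] [8,14] [18,19] [15,22]
{[4,6]} hit by 6; {[7,10],[7,13],[8,14]} hit by 10; {[18,19],[15,22]} hit by 19.
Points: 6, 10, 19 (3 total).

10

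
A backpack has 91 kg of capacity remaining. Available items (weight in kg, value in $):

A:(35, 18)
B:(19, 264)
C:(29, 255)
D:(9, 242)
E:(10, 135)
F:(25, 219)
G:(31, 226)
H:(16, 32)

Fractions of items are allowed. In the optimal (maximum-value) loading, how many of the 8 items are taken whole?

4

Greedy by value/weight ratio, highest first.
Order: D (242/9=26.89) > B (264/19=13.89) > E (135/10=13.50) > C (255/29=8.79) > F (219/25=8.76) > G (226/31=7.29) > H (32/16=2.00) > A (18/35=0.51)
Fill: take D (9 @ 242) → take B (19 @ 264) → take E (10 @ 135) → take C (29 @ 255) → take 24/25 of F → 210.24; 91/91 used.
4 item(s) taken whole; one partial (take 24/25 of F).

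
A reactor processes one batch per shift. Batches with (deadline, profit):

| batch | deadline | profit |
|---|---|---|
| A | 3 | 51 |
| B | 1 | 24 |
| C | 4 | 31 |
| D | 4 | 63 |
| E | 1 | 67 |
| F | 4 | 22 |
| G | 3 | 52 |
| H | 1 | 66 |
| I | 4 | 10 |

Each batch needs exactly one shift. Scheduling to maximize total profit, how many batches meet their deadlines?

Sort by profit descending; place each in the latest free slot ≤ its deadline.
By profit: E(d1,67), H(d1,66), D(d4,63), G(d3,52), A(d3,51), C(d4,31), B(d1,24), F(d4,22), I(d4,10)
E→slot 1; H skipped; D→slot 4; G→slot 3; A→slot 2; C skipped; B skipped; F skipped; I skipped.
4 of 9 scheduled.

4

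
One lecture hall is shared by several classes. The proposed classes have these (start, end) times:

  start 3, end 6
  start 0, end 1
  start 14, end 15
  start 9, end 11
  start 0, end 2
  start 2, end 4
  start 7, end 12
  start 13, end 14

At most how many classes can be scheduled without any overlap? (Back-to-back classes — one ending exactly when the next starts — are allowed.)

Greedy by earliest finish: after sorting by end time, pick each interval compatible with the last pick.
By end time: (0,1), (0,2), (2,4), (3,6), (9,11), (7,12), (13,14), (14,15).
Pick (0,1); next start ≥ 1 → (2,4); next start ≥ 4 → (9,11); next start ≥ 11 → (13,14); next start ≥ 14 → (14,15).
Selected 5 classes.

5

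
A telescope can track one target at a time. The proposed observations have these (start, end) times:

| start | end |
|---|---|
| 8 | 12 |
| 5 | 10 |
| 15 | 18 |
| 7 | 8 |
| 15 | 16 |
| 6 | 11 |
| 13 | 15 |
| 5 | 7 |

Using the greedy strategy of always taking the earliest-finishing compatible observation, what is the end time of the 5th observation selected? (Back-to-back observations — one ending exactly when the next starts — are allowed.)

By end time: (5,7), (7,8), (5,10), (6,11), (8,12), (13,15), (15,16), (15,18).
Pick (5,7); next start ≥ 7 → (7,8); next start ≥ 8 → (8,12); next start ≥ 12 → (13,15); next start ≥ 15 → (15,16).
Selected: (5,7) (7,8) (8,12) (13,15) (15,16)

16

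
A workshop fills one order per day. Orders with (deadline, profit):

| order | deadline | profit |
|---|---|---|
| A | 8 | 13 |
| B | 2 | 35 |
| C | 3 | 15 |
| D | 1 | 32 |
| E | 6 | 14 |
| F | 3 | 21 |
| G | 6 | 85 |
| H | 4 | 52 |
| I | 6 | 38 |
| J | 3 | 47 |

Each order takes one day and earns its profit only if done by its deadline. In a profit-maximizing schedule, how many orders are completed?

By profit: G(d6,85), H(d4,52), J(d3,47), I(d6,38), B(d2,35), D(d1,32), F(d3,21), C(d3,15), E(d6,14), A(d8,13)
G→slot 6; H→slot 4; J→slot 3; I→slot 5; B→slot 2; D→slot 1; F skipped; C skipped; E skipped; A→slot 8.
7 of 10 scheduled.

7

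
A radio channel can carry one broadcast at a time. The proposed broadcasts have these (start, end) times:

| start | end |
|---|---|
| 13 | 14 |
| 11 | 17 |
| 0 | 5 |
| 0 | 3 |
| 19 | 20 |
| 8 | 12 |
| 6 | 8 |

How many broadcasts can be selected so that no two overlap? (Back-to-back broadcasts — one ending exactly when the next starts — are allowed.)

5

Order by finish time; keep every interval that doesn't clash with the previous kept one.
By end time: (0,3), (0,5), (6,8), (8,12), (13,14), (11,17), (19,20).
Pick (0,3); next start ≥ 3 → (6,8); next start ≥ 8 → (8,12); next start ≥ 12 → (13,14); next start ≥ 14 → (19,20).
Selected 5 broadcasts.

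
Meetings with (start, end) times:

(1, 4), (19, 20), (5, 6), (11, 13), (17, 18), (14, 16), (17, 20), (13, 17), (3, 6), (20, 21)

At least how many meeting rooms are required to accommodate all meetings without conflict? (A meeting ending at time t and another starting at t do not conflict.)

Events (time:±→running): 1:+→1 3:+→2 … peak 2.

2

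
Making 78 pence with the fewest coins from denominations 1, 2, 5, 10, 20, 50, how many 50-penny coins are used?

1

78 = 1×50 + 1×20 + 1×5 + 1×2 + 1×1
Count of 50: 1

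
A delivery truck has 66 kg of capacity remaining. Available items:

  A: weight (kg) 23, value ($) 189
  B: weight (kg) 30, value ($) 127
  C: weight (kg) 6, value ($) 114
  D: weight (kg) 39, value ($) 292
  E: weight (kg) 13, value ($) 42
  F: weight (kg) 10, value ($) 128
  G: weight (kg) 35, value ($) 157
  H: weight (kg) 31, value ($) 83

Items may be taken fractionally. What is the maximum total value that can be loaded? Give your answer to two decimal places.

Sort by value per unit weight and fill in that order.
Ratios (sorted): C 19.00, F 12.80, A 8.22, D 7.49, G 4.49, B 4.23, E 3.23, H 2.68
take C (6 @ 114); take F (10 @ 128); take A (23 @ 189); take 27/39 of D → 202.15. Capacity used 66/66.
Total value = 633.15

633.15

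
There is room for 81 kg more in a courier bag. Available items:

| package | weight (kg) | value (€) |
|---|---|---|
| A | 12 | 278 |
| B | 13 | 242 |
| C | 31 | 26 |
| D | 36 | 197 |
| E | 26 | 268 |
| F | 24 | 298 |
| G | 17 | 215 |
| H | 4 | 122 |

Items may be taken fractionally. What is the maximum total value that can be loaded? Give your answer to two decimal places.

Order: H (122/4=30.50) > A (278/12=23.17) > B (242/13=18.62) > G (215/17=12.65) > F (298/24=12.42) > E (268/26=10.31) > D (197/36=5.47) > C (26/31=0.84)
Fill: take H (4 @ 122) → take A (12 @ 278) → take B (13 @ 242) → take G (17 @ 215) → take F (24 @ 298) → take 11/26 of E → 113.38; 81/81 used.
Total value = 1268.38

1268.38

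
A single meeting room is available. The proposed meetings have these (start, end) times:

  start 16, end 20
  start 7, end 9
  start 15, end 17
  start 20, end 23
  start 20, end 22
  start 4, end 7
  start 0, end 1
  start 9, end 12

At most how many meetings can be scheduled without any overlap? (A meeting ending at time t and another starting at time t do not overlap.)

6

Sorted by end: (0,1)  (4,7)  (7,9)  (9,12)  (15,17)  (16,20)  (20,22)  (20,23)
take (0,1); take (4,7); take (7,9); take (9,12); take (15,17); take (20,22).
Selected 6 meetings.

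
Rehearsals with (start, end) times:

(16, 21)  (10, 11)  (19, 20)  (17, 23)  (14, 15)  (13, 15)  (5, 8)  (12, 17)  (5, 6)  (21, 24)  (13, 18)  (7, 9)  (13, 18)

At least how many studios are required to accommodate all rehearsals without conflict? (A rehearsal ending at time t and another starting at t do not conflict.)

starts: [5, 5, 7, 10, 12, 13, 13, 13, 14, 16, 17, 19, 21]
ends:   [6, 8, 9, 11, 15, 15, 17, 18, 18, 20, 21, 23, 24]
s5→1 s5→2 e6→1 s7→2 e8→1 e9→0 s10→1 e11→0 s12→1 s13→2 s13→3 s13→4 s14→5  — peak 5.

5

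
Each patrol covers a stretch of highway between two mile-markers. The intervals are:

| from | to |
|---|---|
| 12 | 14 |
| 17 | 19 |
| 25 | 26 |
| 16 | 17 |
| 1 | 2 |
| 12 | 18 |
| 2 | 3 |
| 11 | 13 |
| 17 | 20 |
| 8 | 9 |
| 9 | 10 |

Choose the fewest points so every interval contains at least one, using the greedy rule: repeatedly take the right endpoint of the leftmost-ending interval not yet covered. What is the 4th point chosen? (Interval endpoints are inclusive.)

By right end: [1,2]  [2,3]  [8,9]  [9,10]  [11,13]  [12,14]  [16,17]  [12,18]  [17,19]  [17,20]  [25,26]
[1,2] uncovered → point at 2; [8,9] uncovered → point at 9; [11,13] uncovered → point at 13; [16,17] uncovered → point at 17; [25,26] uncovered → point at 26.
Points: 2, 9, 13, 17, 26 (5 total).

17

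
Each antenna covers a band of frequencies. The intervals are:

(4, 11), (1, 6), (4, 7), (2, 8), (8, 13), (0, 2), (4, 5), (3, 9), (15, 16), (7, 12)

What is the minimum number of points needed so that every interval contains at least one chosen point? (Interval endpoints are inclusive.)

4

Process intervals by earliest right end; each time one isn't hit yet, stab at its right endpoint.
By right end: [0,2]  [4,5]  [1,6]  [4,7]  [2,8]  [3,9]  [4,11]  [7,12]  [8,13]  [15,16]
[0,2] uncovered → point at 2; [4,5] uncovered → point at 5; [7,12] uncovered → point at 12; [15,16] uncovered → point at 16.
Points: 2, 5, 12, 16 (4 total).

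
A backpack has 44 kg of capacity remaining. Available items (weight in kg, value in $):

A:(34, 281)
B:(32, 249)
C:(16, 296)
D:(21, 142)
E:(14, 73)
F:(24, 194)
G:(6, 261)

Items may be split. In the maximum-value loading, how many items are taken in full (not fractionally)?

2

Greedy by value/weight ratio, highest first.
Order: G (261/6=43.50) > C (296/16=18.50) > A (281/34=8.26) > F (194/24=8.08) > B (249/32=7.78) > D (142/21=6.76) > E (73/14=5.21)
Fill: take G (6 @ 261) → take C (16 @ 296) → take 22/34 of A → 181.82; 44/44 used.
2 item(s) taken whole; one partial (take 22/34 of A).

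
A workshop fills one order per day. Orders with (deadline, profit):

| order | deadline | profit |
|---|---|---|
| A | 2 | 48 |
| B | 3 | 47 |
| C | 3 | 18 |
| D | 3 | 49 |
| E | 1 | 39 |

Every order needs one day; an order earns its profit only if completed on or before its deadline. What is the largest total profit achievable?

144

Sort by profit descending; place each in the latest free slot ≤ its deadline.
Profit order: D=49 A=48 B=47 E=39 C=18
Assign: D→slot 3, A→slot 2, B→slot 1, E skipped, C skipped.
Slots: [1:B] [2:A] [3:D]
Profit = 47 + 48 + 49 = 144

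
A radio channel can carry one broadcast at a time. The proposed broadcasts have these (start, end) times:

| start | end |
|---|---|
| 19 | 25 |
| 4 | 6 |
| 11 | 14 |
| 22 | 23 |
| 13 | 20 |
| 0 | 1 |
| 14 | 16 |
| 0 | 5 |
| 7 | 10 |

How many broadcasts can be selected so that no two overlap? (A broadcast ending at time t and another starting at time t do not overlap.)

6

Sorted by end: (0,1)  (0,5)  (4,6)  (7,10)  (11,14)  (14,16)  (13,20)  (22,23)  (19,25)
take (0,1); take (4,6); take (7,10); take (11,14); take (14,16); take (22,23).
Selected 6 broadcasts.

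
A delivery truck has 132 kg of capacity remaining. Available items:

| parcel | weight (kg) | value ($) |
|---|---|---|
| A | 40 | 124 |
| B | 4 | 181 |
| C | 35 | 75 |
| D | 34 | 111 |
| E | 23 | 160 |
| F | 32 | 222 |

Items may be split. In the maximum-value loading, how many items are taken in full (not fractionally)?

Sort by value per unit weight and fill in that order.
Order: B (181/4=45.25) > E (160/23=6.96) > F (222/32=6.94) > D (111/34=3.26) > A (124/40=3.10) > C (75/35=2.14)
Fill: take B (4 @ 181) → take E (23 @ 160) → take F (32 @ 222) → take D (34 @ 111) → take 39/40 of A → 120.90; 132/132 used.
4 item(s) taken whole; one partial (take 39/40 of A).

4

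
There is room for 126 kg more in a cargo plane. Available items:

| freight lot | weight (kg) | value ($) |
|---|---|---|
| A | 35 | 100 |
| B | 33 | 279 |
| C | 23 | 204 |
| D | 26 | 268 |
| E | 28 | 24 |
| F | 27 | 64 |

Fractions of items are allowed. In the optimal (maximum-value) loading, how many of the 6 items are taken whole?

4

Greedy by value/weight ratio, highest first.
Ratios (sorted): D 10.31, C 8.87, B 8.45, A 2.86, F 2.37, E 0.86
take D (26 @ 268); take C (23 @ 204); take B (33 @ 279); take A (35 @ 100); take 9/27 of F → 21.33. Capacity used 126/126.
4 item(s) taken whole; one partial (take 9/27 of F).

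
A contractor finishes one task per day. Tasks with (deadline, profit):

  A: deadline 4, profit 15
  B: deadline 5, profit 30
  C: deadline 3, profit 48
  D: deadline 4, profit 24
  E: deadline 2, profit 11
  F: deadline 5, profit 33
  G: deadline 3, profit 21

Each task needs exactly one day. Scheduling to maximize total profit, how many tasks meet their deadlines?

Profit order: C=48 F=33 B=30 D=24 G=21 A=15 E=11
Assign: C→slot 3, F→slot 5, B→slot 4, D→slot 2, G→slot 1, A skipped, E skipped.
Slots: [1:G] [2:D] [3:C] [4:B] [5:F]
5 of 7 scheduled.

5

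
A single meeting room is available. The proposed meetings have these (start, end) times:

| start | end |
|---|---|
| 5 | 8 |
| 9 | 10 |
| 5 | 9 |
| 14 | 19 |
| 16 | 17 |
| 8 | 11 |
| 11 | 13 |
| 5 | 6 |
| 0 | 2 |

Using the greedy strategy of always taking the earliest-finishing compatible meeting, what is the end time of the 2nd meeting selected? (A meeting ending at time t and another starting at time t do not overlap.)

Sort by end time and greedily take each interval whose start is ≥ the last chosen end.
Sorted by end: (0,2)  (5,6)  (5,8)  (5,9)  (9,10)  (8,11)  (11,13)  (16,17)  (14,19)
take (0,2); take (5,6); take (9,10); skip (8,11); take (11,13); take (16,17).
Selected: (0,2) (5,6) (9,10) (11,13) (16,17)

6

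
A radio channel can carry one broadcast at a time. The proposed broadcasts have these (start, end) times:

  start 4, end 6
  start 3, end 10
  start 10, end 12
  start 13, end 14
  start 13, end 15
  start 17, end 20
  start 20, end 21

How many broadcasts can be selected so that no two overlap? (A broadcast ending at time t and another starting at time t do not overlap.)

5

Sort by end time and greedily take each interval whose start is ≥ the last chosen end.
Sorted by end: (4,6)  (3,10)  (10,12)  (13,14)  (13,15)  (17,20)  (20,21)
take (4,6); take (10,12); take (13,14); skip (13,15); take (17,20); take (20,21).
Selected 5 broadcasts.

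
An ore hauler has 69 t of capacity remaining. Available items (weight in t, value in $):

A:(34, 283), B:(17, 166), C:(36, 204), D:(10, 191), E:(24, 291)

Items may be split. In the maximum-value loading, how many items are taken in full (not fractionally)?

3

Greedy by value/weight ratio, highest first.
Ratios (sorted): D 19.10, E 12.12, B 9.76, A 8.32, C 5.67
take D (10 @ 191); take E (24 @ 291); take B (17 @ 166); take 18/34 of A → 149.82. Capacity used 69/69.
3 item(s) taken whole; one partial (take 18/34 of A).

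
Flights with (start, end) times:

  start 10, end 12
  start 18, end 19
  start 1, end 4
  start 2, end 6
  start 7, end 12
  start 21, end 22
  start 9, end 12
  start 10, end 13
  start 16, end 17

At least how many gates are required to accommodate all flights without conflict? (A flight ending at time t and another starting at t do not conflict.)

Count concurrent intervals with a sweep; the peak is the room count.
Events (time:±→running): 1:+→1 2:+→2 4:-→1 6:-→0 7:+→1 9:+→2 10:+→3 10:+→4 … peak 4.

4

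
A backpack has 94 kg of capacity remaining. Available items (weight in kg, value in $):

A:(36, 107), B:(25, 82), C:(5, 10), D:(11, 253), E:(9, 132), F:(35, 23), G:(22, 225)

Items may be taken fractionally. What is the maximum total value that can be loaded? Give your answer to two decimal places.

772.25

Sort by value per unit weight and fill in that order.
Ratios (sorted): D 23.00, E 14.67, G 10.23, B 3.28, A 2.97, C 2.00, F 0.66
take D (11 @ 253); take E (9 @ 132); take G (22 @ 225); take B (25 @ 82); take 27/36 of A → 80.25. Capacity used 94/94.
Total value = 772.25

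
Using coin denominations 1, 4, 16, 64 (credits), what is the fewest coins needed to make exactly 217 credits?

217 − 3×64→25 − 1×16→9 − 2×4→1 − 1×1→0
Total coins = 3 + 1 + 2 + 1 = 7

7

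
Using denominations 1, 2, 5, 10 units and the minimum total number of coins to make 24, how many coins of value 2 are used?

24 − 2×10→4 − 2×2→0
Count of 2: 2

2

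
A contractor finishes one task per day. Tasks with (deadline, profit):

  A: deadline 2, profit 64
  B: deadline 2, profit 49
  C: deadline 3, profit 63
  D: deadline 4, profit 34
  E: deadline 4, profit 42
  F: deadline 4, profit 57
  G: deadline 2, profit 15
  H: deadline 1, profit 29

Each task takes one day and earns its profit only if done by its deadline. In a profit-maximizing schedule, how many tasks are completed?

Profit order: A=64 C=63 F=57 B=49 E=42 D=34 H=29 G=15
Assign: A→slot 2, C→slot 3, F→slot 4, B→slot 1, E skipped, D skipped, H skipped, G skipped.
Slots: [1:B] [2:A] [3:C] [4:F]
4 of 8 scheduled.

4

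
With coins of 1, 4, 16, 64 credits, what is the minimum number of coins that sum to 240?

Use the largest denomination that fits, subtract, and repeat.
240 − 3×64→48 − 3×16→0
Total coins = 3 + 3 = 6

6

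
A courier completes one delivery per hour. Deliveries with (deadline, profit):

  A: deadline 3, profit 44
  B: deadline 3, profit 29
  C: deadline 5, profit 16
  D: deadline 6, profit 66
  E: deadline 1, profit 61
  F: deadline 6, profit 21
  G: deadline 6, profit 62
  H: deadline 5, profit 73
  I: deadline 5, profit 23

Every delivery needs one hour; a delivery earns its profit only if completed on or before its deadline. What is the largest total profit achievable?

Profit order: H=73 D=66 G=62 E=61 A=44 B=29 I=23 F=21 C=16
Assign: H→slot 5, D→slot 6, G→slot 4, E→slot 1, A→slot 3, B→slot 2, I skipped, F skipped, C skipped.
Slots: [1:E] [2:B] [3:A] [4:G] [5:H] [6:D]
Profit = 61 + 29 + 44 + 62 + 73 + 66 = 335

335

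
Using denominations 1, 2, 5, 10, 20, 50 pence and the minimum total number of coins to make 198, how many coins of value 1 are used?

198 = 3×50 + 2×20 + 1×5 + 1×2 + 1×1
Count of 1: 1

1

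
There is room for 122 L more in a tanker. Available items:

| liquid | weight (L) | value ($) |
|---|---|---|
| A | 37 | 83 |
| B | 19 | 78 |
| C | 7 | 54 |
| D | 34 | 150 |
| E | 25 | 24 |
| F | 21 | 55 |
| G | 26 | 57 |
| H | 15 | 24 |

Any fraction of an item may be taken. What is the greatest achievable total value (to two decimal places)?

Greedy by value/weight ratio, highest first.
Order: C (54/7=7.71) > D (150/34=4.41) > B (78/19=4.11) > F (55/21=2.62) > A (83/37=2.24) > G (57/26=2.19) > H (24/15=1.60) > E (24/25=0.96)
Fill: take C (7 @ 54) → take D (34 @ 150) → take B (19 @ 78) → take F (21 @ 55) → take A (37 @ 83) → take 4/26 of G → 8.77; 122/122 used.
Total value = 428.77

428.77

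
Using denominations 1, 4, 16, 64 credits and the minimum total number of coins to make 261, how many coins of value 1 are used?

Greedy: take as many of the largest coin as possible, then repeat with the remainder.
261 − 4×64→5 − 1×4→1 − 1×1→0
Count of 1: 1

1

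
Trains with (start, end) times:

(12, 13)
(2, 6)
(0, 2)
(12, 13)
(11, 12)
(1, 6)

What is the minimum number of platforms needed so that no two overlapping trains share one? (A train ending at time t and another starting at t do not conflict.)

The answer is the maximum number of intervals overlapping at any instant.
Events (time:±→running): 0:+→1 1:+→2 … peak 2.

2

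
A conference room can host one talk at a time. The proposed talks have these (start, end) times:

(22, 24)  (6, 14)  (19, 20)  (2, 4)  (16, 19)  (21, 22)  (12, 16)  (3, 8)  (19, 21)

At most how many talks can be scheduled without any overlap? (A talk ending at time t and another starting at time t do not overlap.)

6

Order by finish time; keep every interval that doesn't clash with the previous kept one.
By end time: (2,4), (3,8), (6,14), (12,16), (16,19), (19,20), (19,21), (21,22), (22,24).
Pick (2,4); next start ≥ 4 → (6,14); next start ≥ 14 → (16,19); next start ≥ 19 → (19,20); next start ≥ 20 → (21,22); next start ≥ 22 → (22,24).
Selected 6 talks.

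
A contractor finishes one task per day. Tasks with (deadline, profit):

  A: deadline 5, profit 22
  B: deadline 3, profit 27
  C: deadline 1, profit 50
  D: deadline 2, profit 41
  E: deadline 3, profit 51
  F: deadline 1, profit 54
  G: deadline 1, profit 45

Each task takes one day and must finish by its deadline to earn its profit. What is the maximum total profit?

By profit: F(d1,54), E(d3,51), C(d1,50), G(d1,45), D(d2,41), B(d3,27), A(d5,22)
F→slot 1; E→slot 3; C skipped; G skipped; D→slot 2; B skipped; A→slot 5.
Profit = 54 + 41 + 51 + 22 = 168

168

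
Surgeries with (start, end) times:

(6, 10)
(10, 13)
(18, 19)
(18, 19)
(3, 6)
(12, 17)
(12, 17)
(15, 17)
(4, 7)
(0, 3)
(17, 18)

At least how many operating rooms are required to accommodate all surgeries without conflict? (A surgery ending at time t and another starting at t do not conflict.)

Count concurrent intervals with a sweep; the peak is the room count.
starts: [0, 3, 4, 6, 10, 12, 12, 15, 17, 18, 18]
ends:   [3, 6, 7, 10, 13, 17, 17, 17, 18, 19, 19]
s0→1 e3→0 s3→1 s4→2 e6→1 s6→2 e7→1 e10→0 s10→1 s12→2 s12→3  — peak 3.

3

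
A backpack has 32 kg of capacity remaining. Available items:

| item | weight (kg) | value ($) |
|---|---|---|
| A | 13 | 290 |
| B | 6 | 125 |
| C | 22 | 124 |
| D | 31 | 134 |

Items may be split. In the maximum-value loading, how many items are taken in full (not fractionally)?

2

Ratios (sorted): A 22.31, B 20.83, C 5.64, D 4.32
take A (13 @ 290); take B (6 @ 125); take 13/22 of C → 73.27. Capacity used 32/32.
2 item(s) taken whole; one partial (take 13/22 of C).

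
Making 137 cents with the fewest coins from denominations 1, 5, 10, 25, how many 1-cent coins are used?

137 − 5×25→12 − 1×10→2 − 2×1→0
Count of 1: 2

2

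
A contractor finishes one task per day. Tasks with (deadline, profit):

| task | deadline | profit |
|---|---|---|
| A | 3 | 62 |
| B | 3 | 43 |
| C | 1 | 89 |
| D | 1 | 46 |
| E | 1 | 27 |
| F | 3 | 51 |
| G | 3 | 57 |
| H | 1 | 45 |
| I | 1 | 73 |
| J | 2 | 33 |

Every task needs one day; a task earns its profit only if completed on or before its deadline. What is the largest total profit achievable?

208

By profit: C(d1,89), I(d1,73), A(d3,62), G(d3,57), F(d3,51), D(d1,46), H(d1,45), B(d3,43), J(d2,33), E(d1,27)
C→slot 1; I skipped; A→slot 3; G→slot 2; F skipped; D skipped; H skipped; B skipped; J skipped; E skipped.
Profit = 89 + 57 + 62 = 208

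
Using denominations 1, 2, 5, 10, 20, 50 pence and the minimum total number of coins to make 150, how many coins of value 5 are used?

Greedy: take as many of the largest coin as possible, then repeat with the remainder.
150 = 3×50
Count of 5: 0

0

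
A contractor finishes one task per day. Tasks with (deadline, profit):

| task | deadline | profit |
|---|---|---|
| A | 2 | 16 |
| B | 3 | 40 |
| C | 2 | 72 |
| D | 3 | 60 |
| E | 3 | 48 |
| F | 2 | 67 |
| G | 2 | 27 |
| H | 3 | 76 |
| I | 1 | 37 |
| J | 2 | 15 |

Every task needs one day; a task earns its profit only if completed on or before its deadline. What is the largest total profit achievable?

By profit: H(d3,76), C(d2,72), F(d2,67), D(d3,60), E(d3,48), B(d3,40), I(d1,37), G(d2,27), A(d2,16), J(d2,15)
H→slot 3; C→slot 2; F→slot 1; D skipped; E skipped; B skipped; I skipped; G skipped; A skipped; J skipped.
Profit = 67 + 72 + 76 = 215

215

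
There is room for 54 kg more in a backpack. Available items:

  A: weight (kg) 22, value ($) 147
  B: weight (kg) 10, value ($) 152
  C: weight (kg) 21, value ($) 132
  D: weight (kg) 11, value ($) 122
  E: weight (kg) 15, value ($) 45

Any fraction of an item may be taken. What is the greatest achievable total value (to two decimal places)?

490.14

Greedy by value/weight ratio, highest first.
Ratios (sorted): B 15.20, D 11.09, A 6.68, C 6.29, E 3.00
take B (10 @ 152); take D (11 @ 122); take A (22 @ 147); take 11/21 of C → 69.14. Capacity used 54/54.
Total value = 490.14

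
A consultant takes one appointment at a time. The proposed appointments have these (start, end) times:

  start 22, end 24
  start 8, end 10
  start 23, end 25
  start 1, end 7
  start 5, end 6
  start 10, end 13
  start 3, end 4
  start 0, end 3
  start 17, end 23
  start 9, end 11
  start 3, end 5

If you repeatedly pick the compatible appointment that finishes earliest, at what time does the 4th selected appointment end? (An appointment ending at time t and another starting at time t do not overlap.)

10

Sorted by end: (0,3)  (3,4)  (3,5)  (5,6)  (1,7)  (8,10)  (9,11)  (10,13)  (17,23)  (22,24)  (23,25)
take (0,3); take (3,4); take (5,6); skip (1,7); take (8,10); skip (9,11); take (10,13); take (17,23); take (23,25).
Selected: (0,3) (3,4) (5,6) (8,10) (10,13) (17,23) (23,25)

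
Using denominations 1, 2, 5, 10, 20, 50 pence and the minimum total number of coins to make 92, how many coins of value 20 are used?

Use the largest denomination that fits, subtract, and repeat.
92 − 1×50→42 − 2×20→2 − 1×2→0
Count of 20: 2

2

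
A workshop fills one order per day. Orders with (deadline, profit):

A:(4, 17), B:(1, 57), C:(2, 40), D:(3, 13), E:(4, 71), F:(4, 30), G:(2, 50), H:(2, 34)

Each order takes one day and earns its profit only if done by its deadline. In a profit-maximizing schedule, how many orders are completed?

4

Sort by profit descending; place each in the latest free slot ≤ its deadline.
By profit: E(d4,71), B(d1,57), G(d2,50), C(d2,40), H(d2,34), F(d4,30), A(d4,17), D(d3,13)
E→slot 4; B→slot 1; G→slot 2; C skipped; H skipped; F→slot 3; A skipped; D skipped.
4 of 8 scheduled.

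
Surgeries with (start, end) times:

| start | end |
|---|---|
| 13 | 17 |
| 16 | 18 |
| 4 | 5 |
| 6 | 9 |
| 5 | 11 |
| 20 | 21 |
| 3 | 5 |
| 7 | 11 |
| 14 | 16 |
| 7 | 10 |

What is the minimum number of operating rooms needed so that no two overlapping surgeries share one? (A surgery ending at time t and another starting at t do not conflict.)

Count concurrent intervals with a sweep; the peak is the room count.
starts: [3, 4, 5, 6, 7, 7, 13, 14, 16, 20]
ends:   [5, 5, 9, 10, 11, 11, 16, 17, 18, 21]
s3→1 s4→2 e5→1 e5→0 s5→1 s6→2 s7→3 s7→4  — peak 4.

4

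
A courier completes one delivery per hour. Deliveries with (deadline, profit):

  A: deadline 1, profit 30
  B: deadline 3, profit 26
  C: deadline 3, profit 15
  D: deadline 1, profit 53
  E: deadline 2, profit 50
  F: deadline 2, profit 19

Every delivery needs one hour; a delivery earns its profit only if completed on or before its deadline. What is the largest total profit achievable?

Sort by profit descending; place each in the latest free slot ≤ its deadline.
By profit: D(d1,53), E(d2,50), A(d1,30), B(d3,26), F(d2,19), C(d3,15)
D→slot 1; E→slot 2; A skipped; B→slot 3; F skipped; C skipped.
Profit = 53 + 50 + 26 = 129

129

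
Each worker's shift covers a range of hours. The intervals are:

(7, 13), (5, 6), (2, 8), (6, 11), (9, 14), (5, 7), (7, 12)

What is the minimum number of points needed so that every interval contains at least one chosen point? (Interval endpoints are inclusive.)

2

Process intervals by earliest right end; each time one isn't hit yet, stab at its right endpoint.
By right end: [5,6]  [5,7]  [2,8]  [6,11]  [7,12]  [7,13]  [9,14]
[5,6] uncovered → point at 6; [7,12] uncovered → point at 12.
Points: 6, 12 (2 total).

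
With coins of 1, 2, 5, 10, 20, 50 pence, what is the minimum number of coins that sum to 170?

170 = 3×50 + 1×20
Total coins = 3 + 1 = 4

4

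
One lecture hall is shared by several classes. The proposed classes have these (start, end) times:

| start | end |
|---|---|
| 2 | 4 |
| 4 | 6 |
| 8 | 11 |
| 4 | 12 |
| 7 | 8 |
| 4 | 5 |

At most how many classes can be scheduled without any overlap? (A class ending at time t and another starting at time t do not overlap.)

4

Greedy by earliest finish: after sorting by end time, pick each interval compatible with the last pick.
Sorted by end: (2,4)  (4,5)  (4,6)  (7,8)  (8,11)  (4,12)
take (2,4); take (4,5); skip (4,6); take (7,8); take (8,11).
Selected 4 classes.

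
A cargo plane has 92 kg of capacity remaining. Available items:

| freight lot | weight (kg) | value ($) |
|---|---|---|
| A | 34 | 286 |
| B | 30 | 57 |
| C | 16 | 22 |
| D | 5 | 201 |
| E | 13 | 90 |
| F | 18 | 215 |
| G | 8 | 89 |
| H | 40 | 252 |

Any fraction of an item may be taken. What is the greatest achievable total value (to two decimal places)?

969.20

Greedy by value/weight ratio, highest first.
Ratios (sorted): D 40.20, F 11.94, G 11.12, A 8.41, E 6.92, H 6.30, B 1.90, C 1.38
take D (5 @ 201); take F (18 @ 215); take G (8 @ 89); take A (34 @ 286); take E (13 @ 90); take 14/40 of H → 88.20. Capacity used 92/92.
Total value = 969.20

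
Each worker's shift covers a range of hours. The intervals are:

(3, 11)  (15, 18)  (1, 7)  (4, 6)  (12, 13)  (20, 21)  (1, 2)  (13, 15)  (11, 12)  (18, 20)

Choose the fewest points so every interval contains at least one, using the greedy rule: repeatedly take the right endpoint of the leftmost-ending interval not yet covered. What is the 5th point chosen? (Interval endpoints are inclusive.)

20

Sort by right endpoint; whenever an interval is uncovered, place a point at its right end.
Sorted: [1,2] [4,6] [1,7] [3,11] [11,12] [12,13] [13,15] [15,18] [18,20] [20,21]
{[1,2]} hit by 2; {[4,6],[1,7],[3,11]} hit by 6; {[11,12],[12,13]} hit by 12; {[13,15],[15,18]} hit by 15; {[18,20],[20,21]} hit by 20.
Points: 2, 6, 12, 15, 20 (5 total).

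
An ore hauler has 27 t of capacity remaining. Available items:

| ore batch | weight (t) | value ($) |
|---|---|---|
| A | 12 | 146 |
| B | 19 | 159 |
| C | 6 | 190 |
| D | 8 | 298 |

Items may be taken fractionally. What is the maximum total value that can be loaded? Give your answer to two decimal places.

Ratios (sorted): D 37.25, C 31.67, A 12.17, B 8.37
take D (8 @ 298); take C (6 @ 190); take A (12 @ 146); take 1/19 of B → 8.37. Capacity used 27/27.
Total value = 642.37

642.37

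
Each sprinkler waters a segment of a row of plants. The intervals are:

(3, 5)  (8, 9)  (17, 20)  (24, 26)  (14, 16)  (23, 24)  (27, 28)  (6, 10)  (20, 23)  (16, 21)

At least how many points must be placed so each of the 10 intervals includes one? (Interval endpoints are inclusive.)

6

By right end: [3,5]  [8,9]  [6,10]  [14,16]  [17,20]  [16,21]  [20,23]  [23,24]  [24,26]  [27,28]
[3,5] uncovered → point at 5; [8,9] uncovered → point at 9; [14,16] uncovered → point at 16; [17,20] uncovered → point at 20; [23,24] uncovered → point at 24; [27,28] uncovered → point at 28.
Points: 5, 9, 16, 20, 24, 28 (6 total).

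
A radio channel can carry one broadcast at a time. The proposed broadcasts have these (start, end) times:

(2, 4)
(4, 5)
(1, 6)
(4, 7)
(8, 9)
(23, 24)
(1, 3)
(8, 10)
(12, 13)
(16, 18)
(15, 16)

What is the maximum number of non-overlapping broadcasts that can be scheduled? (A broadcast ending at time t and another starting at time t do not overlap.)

7

Order by finish time; keep every interval that doesn't clash with the previous kept one.
By end time: (1,3), (2,4), (4,5), (1,6), (4,7), (8,9), (8,10), (12,13), (15,16), (16,18), (23,24).
Pick (1,3); next start ≥ 3 → (4,5); next start ≥ 5 → (8,9); next start ≥ 9 → (12,13); next start ≥ 13 → (15,16); next start ≥ 16 → (16,18); next start ≥ 18 → (23,24).
Selected 7 broadcasts.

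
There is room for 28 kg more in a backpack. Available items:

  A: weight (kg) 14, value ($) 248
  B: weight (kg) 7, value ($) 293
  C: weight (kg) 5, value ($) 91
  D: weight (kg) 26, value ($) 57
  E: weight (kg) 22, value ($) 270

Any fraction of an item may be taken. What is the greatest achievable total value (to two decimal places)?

Sort by value per unit weight and fill in that order.
Ratios (sorted): B 41.86, C 18.20, A 17.71, E 12.27, D 2.19
take B (7 @ 293); take C (5 @ 91); take A (14 @ 248); take 2/22 of E → 24.55. Capacity used 28/28.
Total value = 656.55

656.55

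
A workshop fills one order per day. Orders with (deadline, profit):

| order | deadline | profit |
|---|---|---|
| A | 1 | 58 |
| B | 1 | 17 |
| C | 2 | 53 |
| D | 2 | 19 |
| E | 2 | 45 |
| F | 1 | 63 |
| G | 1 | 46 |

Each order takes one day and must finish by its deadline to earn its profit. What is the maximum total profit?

116

Take jobs in profit order; each goes to the latest open slot no later than its deadline.
Profit order: F=63 A=58 C=53 G=46 E=45 D=19 B=17
Assign: F→slot 1, A skipped, C→slot 2, G skipped, E skipped, D skipped, B skipped.
Slots: [1:F] [2:C]
Profit = 63 + 53 = 116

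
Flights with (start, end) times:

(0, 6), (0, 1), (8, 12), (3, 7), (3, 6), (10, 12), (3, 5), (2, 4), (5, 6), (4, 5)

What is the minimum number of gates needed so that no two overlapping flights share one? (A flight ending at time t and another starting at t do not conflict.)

5

starts: [0, 0, 2, 3, 3, 3, 4, 5, 8, 10]
ends:   [1, 4, 5, 5, 6, 6, 6, 7, 12, 12]
s0→1 s0→2 e1→1 s2→2 s3→3 s3→4 s3→5  — peak 5.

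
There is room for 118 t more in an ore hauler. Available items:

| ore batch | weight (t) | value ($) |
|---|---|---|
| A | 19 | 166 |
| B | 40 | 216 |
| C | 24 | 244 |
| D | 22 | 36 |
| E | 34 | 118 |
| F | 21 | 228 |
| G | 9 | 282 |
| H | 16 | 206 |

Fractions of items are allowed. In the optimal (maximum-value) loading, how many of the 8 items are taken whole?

Greedy by value/weight ratio, highest first.
Order: G (282/9=31.33) > H (206/16=12.88) > F (228/21=10.86) > C (244/24=10.17) > A (166/19=8.74) > B (216/40=5.40) > E (118/34=3.47) > D (36/22=1.64)
Fill: take G (9 @ 282) → take H (16 @ 206) → take F (21 @ 228) → take C (24 @ 244) → take A (19 @ 166) → take 29/40 of B → 156.60; 118/118 used.
5 item(s) taken whole; one partial (take 29/40 of B).

5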